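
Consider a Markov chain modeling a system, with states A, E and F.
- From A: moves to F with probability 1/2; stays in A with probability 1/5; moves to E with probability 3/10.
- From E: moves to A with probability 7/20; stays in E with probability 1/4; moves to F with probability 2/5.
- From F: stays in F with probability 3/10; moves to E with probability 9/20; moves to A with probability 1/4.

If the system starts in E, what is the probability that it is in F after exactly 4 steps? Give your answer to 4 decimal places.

Propagate the distribution vector 4 steps from E.
After 0 steps: (0.0000, 1.0000, 0.0000)
After 1 step: (0.3500, 0.2500, 0.4000)
After 2 steps: (0.2575, 0.3475, 0.3950)
After 3 steps: (0.2719, 0.3419, 0.3863)
After 4 steps: (0.2706, 0.3408, 0.3886)
P(in F after 4 steps) = 0.3886

0.3886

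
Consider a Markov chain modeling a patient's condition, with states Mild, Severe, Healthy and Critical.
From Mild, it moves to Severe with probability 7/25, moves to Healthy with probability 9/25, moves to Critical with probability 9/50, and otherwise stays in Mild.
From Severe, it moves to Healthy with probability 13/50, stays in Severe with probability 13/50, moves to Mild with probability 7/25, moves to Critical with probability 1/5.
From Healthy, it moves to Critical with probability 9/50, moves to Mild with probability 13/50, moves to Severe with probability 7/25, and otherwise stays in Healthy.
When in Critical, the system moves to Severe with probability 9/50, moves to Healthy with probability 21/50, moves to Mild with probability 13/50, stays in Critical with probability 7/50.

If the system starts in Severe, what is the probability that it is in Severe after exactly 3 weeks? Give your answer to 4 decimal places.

0.2572

Propagate the distribution vector 3 weeks from Severe.
After 0 weeks: (0.0000, 1.0000, 0.0000, 0.0000)
After 1 week: (0.2800, 0.2600, 0.2600, 0.2000)
After 2 weeks: (0.2428, 0.2548, 0.3252, 0.1772)
After 3 weeks: (0.2457, 0.2572, 0.3191, 0.1780)
P(in Severe after 3 weeks) = 0.2572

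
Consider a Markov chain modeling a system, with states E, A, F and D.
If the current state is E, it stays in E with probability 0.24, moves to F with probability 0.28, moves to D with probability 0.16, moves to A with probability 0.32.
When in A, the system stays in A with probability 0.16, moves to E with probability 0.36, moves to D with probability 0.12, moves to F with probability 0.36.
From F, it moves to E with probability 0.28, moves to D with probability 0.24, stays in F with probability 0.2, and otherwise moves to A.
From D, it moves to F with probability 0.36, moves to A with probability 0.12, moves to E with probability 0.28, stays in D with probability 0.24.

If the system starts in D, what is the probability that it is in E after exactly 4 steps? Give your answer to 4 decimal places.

Propagate the distribution vector 4 steps from D.
After 0 steps: (0.0000, 0.0000, 0.0000, 1.0000)
After 1 step: (0.2800, 0.1200, 0.3600, 0.2400)
After 2 steps: (0.2784, 0.2384, 0.2800, 0.2032)
After 3 steps: (0.2879, 0.2300, 0.2929, 0.1891)
After 4 steps: (0.2869, 0.2337, 0.2901, 0.1894)
P(in E after 4 steps) = 0.2869

0.2869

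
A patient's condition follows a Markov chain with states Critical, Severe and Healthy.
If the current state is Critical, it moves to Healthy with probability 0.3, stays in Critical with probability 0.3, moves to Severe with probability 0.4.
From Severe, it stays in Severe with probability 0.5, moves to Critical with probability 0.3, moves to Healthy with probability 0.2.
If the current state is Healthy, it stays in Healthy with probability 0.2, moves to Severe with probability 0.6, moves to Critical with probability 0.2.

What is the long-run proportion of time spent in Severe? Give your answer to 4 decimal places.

0.4950

Let the stationary distribution be π with π = πP and π_1 + π_2 + π_3 = 1.
π_1 = 0.3·π_1 + 0.3·π_2 + 0.2·π_3
π_2 = 0.4·π_1 + 0.5·π_2 + 0.6·π_3
Solving with the normalization constraint gives π = (0.2772, 0.4950, 0.2277).
So the stationary probability of Severe is 0.4950.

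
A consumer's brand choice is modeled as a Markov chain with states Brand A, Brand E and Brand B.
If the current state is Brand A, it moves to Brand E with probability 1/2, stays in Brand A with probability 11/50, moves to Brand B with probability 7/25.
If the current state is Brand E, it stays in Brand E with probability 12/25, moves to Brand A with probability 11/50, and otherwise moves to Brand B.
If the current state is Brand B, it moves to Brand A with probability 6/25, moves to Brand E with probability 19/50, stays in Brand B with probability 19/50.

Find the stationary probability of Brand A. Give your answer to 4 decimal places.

Let the stationary distribution be π with π = πP and π_1 + π_2 + π_3 = 1.
π_1 = 0.22·π_1 + 0.22·π_2 + 0.24·π_3
π_2 = 0.5·π_1 + 0.48·π_2 + 0.38·π_3
Solving with the normalization constraint gives π = (0.2264, 0.4524, 0.3212).
So the stationary probability of Brand A is 0.2264.

0.2264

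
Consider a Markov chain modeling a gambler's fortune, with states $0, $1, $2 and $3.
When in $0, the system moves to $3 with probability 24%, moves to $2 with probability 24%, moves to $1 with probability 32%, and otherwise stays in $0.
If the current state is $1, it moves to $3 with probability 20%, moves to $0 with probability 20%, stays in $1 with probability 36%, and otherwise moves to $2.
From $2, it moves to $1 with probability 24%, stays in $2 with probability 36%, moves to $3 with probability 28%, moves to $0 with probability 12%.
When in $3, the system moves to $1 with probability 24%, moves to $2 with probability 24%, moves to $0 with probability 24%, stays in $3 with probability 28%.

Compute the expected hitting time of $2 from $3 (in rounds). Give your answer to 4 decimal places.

4.1667

Let t(s) be the expected number of rounds to first reach $2 from state s, with t($2) = 0. Conditioning on the first round:
t($0) = 1 + 0.2·t($0) + 0.32·t($1) + 0.24·t($3)
t($1) = 1 + 0.2·t($0) + 0.36·t($1) + 0.2·t($3)
t($3) = 1 + 0.24·t($0) + 0.24·t($1) + 0.28·t($3)
Solving: t($0) = 4.1667, t($1) = 4.1667, t($3) = 4.1667.
Expected rounds from $3 to $2: 4.1667.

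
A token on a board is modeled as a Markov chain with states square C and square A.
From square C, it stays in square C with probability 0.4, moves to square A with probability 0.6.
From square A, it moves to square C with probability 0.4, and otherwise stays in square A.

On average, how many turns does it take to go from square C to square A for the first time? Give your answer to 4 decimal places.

1.6667

Let t(s) be the expected number of turns to first reach square A from state s, with t(square A) = 0. Conditioning on the first turn:
t(square C) = 1 + 0.4·t(square C)
Solving: t(square C) = 1.6667.
Expected turns from square C to square A: 1.6667.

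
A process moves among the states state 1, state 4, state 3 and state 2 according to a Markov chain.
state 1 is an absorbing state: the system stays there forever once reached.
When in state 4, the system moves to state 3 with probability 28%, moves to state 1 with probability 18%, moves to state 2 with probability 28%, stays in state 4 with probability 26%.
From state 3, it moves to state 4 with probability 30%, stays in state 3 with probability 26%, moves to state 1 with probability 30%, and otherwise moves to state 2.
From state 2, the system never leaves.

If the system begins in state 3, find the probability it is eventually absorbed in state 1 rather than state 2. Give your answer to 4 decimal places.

0.5953

Let h(s) be the probability of absorption at state 1 starting from transient state s. Then h(state 1) = 1 and h(state 2) = 0. By first-step analysis:
h(state 4) = 0.18·1 + 0.26·h(state 4) + 0.28·h(state 3) + 0.28·0
h(state 3) = 0.3·1 + 0.3·h(state 4) + 0.26·h(state 3) + 0.14·0
Solving: h(state 4) = 0.4685, h(state 3) = 0.5953.
Starting from state 3, the probability is 0.5953.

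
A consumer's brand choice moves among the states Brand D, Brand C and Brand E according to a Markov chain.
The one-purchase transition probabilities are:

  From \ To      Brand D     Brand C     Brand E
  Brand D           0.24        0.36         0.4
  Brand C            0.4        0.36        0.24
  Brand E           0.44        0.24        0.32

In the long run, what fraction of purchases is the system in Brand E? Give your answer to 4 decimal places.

0.3228

Let the stationary distribution be π with π = πP and π_1 + π_2 + π_3 = 1.
π_1 = 0.24·π_1 + 0.4·π_2 + 0.44·π_3
π_2 = 0.36·π_1 + 0.36·π_2 + 0.24·π_3
Solving with the normalization constraint gives π = (0.3560, 0.3213, 0.3228).
So the stationary probability of Brand E is 0.3228.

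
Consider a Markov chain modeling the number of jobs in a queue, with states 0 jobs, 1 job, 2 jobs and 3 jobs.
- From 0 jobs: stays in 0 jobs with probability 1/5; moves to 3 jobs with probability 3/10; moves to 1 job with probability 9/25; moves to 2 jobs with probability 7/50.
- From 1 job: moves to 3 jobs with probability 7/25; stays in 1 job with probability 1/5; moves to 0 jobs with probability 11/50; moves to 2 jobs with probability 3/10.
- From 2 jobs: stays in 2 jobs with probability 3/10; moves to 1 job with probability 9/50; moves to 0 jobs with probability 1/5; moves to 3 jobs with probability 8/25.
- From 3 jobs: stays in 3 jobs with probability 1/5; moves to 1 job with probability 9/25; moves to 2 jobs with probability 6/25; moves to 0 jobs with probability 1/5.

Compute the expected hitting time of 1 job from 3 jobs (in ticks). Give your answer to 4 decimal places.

Let t(s) be the expected number of ticks to first reach 1 job from state s, with t(1 job) = 0. Conditioning on the first tick:
t(0 jobs) = 1 + 0.2·t(0 jobs) + 0.14·t(2 jobs) + 0.3·t(3 jobs)
t(2 jobs) = 1 + 0.2·t(0 jobs) + 0.3·t(2 jobs) + 0.32·t(3 jobs)
t(3 jobs) = 1 + 0.2·t(0 jobs) + 0.24·t(2 jobs) + 0.2·t(3 jobs)
Solving: t(0 jobs) = 3.0857, t(2 jobs) = 3.7483, t(3 jobs) = 3.1459.
Expected ticks from 3 jobs to 1 job: 3.1459.

3.1459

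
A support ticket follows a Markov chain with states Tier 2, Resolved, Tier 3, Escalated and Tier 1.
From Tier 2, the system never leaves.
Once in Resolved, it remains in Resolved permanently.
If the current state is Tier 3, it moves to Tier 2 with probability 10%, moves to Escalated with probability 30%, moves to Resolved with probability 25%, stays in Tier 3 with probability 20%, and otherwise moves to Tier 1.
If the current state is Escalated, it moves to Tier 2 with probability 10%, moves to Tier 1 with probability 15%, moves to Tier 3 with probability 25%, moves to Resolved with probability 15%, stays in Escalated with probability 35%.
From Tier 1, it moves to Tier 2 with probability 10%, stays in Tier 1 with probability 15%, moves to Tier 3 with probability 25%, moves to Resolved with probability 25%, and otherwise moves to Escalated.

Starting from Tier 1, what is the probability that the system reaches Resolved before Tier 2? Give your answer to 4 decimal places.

0.6884

Let h(s) be the probability of absorption at Resolved starting from transient state s. Then h(Resolved) = 1 and h(Tier 2) = 0. By first-step analysis:
h(Tier 3) = 0.1·0 + 0.25·1 + 0.2·h(Tier 3) + 0.3·h(Escalated) + 0.15·h(Tier 1)
h(Escalated) = 0.1·0 + 0.15·1 + 0.25·h(Tier 3) + 0.35·h(Escalated) + 0.15·h(Tier 1)
h(Tier 1) = 0.1·0 + 0.25·1 + 0.25·h(Tier 3) + 0.25·h(Escalated) + 0.15·h(Tier 1)
Solving: h(Tier 3) = 0.6867, h(Escalated) = 0.6538, h(Tier 1) = 0.6884.
Starting from Tier 1, the probability is 0.6884.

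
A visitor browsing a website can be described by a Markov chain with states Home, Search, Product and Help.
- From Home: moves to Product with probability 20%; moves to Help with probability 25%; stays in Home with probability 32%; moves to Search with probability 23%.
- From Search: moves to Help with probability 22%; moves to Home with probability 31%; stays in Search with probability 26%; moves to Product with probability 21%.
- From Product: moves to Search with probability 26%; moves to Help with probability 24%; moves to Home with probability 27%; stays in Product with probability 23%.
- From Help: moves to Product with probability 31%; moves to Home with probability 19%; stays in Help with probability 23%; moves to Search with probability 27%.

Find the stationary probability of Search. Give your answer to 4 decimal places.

Let the stationary distribution be π with π = πP and π_1 + π_2 + π_3 + π_4 = 1.
π_1 = 0.32·π_1 + 0.31·π_2 + 0.27·π_3 + 0.19·π_4
π_2 = 0.23·π_1 + 0.26·π_2 + 0.26·π_3 + 0.27·π_4
π_3 = 0.2·π_1 + 0.21·π_2 + 0.23·π_3 + 0.31·π_4
Solving with the normalization constraint gives π = (0.2751, 0.2541, 0.2355, 0.2353).
So the stationary probability of Search is 0.2541.

0.2541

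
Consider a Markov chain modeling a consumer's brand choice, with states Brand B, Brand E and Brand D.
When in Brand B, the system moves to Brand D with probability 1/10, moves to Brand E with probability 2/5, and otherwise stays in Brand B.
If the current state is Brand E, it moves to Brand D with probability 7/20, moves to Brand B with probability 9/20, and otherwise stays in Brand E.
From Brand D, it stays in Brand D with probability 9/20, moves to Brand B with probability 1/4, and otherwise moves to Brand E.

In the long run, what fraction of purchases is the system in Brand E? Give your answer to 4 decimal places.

Let the stationary distribution be π with π = πP and π_1 + π_2 + π_3 = 1.
π_1 = 0.5·π_1 + 0.45·π_2 + 0.25·π_3
π_2 = 0.4·π_1 + 0.2·π_2 + 0.3·π_3
Solving with the normalization constraint gives π = (0.4161, 0.3106, 0.2733).
So the stationary probability of Brand E is 0.3106.

0.3106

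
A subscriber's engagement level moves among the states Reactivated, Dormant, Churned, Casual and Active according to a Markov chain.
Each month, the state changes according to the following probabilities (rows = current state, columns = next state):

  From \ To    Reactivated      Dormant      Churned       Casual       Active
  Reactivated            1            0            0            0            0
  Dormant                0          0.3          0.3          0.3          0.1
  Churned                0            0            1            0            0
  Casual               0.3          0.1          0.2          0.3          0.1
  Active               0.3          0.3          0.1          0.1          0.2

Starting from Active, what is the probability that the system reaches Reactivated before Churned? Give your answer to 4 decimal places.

0.5636

Let h(s) be the probability of absorption at Reactivated starting from transient state s. Then h(Reactivated) = 1 and h(Churned) = 0. By first-step analysis:
h(Dormant) = 0.3·h(Dormant) + 0.3·0 + 0.3·h(Casual) + 0.1·h(Active)
h(Casual) = 0.3·1 + 0.1·h(Dormant) + 0.2·0 + 0.3·h(Casual) + 0.1·h(Active)
h(Active) = 0.3·1 + 0.3·h(Dormant) + 0.1·0 + 0.1·h(Casual) + 0.2·h(Active)
Solving: h(Dormant) = 0.3182, h(Casual) = 0.5545, h(Active) = 0.5636.
Starting from Active, the probability is 0.5636.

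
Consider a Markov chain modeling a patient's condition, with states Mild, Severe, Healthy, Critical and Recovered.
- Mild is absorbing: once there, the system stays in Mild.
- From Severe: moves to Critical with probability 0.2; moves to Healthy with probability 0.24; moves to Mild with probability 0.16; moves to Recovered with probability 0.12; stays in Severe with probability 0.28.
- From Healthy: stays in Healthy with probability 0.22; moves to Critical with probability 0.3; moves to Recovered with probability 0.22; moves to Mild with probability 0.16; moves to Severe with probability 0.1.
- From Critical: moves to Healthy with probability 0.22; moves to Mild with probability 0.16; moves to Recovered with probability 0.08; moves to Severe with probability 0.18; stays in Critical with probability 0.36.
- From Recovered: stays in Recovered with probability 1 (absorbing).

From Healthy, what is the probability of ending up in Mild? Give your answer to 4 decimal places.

Let h(s) be the probability of absorption at Mild starting from transient state s. Then h(Mild) = 1 and h(Recovered) = 0. By first-step analysis:
h(Severe) = 0.16·1 + 0.28·h(Severe) + 0.24·h(Healthy) + 0.2·h(Critical) + 0.12·0
h(Healthy) = 0.16·1 + 0.1·h(Severe) + 0.22·h(Healthy) + 0.3·h(Critical) + 0.22·0
h(Critical) = 0.16·1 + 0.18·h(Severe) + 0.22·h(Healthy) + 0.36·h(Critical) + 0.08·0
Solving: h(Severe) = 0.5472, h(Healthy) = 0.4962, h(Critical) = 0.5745.
Starting from Healthy, the probability is 0.4962.

0.4962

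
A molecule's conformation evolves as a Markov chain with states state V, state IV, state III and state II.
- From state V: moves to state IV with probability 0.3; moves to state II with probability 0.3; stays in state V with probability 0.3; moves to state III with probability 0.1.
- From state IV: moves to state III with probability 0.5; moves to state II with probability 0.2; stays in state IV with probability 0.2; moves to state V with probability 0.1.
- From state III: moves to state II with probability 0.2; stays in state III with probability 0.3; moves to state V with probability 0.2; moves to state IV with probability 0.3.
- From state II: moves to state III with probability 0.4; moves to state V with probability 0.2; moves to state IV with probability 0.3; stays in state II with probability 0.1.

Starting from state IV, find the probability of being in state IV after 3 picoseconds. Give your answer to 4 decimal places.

0.2720

Propagate the distribution vector 3 picoseconds from state IV.
After 0 picoseconds: (0.0000, 1.0000, 0.0000, 0.0000)
After 1 picosecond: (0.1000, 0.2000, 0.5000, 0.2000)
After 2 picoseconds: (0.1900, 0.2800, 0.3400, 0.1900)
After 3 picoseconds: (0.1910, 0.2720, 0.3370, 0.2000)
P(in state IV after 3 picoseconds) = 0.2720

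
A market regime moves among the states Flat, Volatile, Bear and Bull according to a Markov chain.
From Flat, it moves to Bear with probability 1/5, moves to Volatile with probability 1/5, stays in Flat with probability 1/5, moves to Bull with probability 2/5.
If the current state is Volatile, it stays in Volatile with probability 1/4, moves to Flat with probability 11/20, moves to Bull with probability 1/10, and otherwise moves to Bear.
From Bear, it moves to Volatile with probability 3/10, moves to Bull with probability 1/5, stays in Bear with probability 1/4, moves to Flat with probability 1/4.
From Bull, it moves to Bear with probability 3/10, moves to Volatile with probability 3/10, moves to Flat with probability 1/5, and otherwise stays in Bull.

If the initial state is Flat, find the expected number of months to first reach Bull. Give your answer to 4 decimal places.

Let t(s) be the expected number of months to first reach Bull from state s, with t(Bull) = 0. Conditioning on the first month:
t(Flat) = 1 + 0.2·t(Flat) + 0.2·t(Volatile) + 0.2·t(Bear)
t(Volatile) = 1 + 0.55·t(Flat) + 0.25·t(Volatile) + 0.1·t(Bear)
t(Bear) = 1 + 0.25·t(Flat) + 0.3·t(Volatile) + 0.25·t(Bear)
Solving: t(Flat) = 3.4049, t(Volatile) = 4.3937, t(Bear) = 4.2257.
Expected months from Flat to Bull: 3.4049.

3.4049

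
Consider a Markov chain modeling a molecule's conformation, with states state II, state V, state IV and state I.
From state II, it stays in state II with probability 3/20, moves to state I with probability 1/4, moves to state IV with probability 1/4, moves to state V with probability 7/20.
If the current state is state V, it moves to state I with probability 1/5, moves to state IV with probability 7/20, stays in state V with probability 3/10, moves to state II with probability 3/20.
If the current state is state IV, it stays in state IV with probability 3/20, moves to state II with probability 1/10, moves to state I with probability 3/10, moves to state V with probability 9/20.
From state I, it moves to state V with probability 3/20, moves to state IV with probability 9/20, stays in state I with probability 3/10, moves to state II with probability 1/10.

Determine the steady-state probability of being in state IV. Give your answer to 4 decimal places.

Let the stationary distribution be π with π = πP and π_1 + π_2 + π_3 + π_4 = 1.
π_1 = 0.15·π_1 + 0.15·π_2 + 0.1·π_3 + 0.1·π_4
π_2 = 0.35·π_1 + 0.3·π_2 + 0.45·π_3 + 0.15·π_4
π_3 = 0.25·π_1 + 0.35·π_2 + 0.15·π_3 + 0.45·π_4
Solving with the normalization constraint gives π = (0.1217, 0.3122, 0.3034, 0.2627).
So the stationary probability of state IV is 0.3034.

0.3034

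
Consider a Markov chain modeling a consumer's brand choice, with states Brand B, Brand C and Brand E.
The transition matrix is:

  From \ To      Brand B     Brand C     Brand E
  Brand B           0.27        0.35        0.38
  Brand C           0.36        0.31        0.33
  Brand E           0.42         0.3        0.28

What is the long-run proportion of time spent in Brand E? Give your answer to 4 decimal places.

Let the stationary distribution be π with π = πP and π_1 + π_2 + π_3 = 1.
π_1 = 0.27·π_1 + 0.36·π_2 + 0.42·π_3
π_2 = 0.35·π_1 + 0.31·π_2 + 0.3·π_3
Solving with the normalization constraint gives π = (0.3485, 0.3206, 0.3309).
So the stationary probability of Brand E is 0.3309.

0.3309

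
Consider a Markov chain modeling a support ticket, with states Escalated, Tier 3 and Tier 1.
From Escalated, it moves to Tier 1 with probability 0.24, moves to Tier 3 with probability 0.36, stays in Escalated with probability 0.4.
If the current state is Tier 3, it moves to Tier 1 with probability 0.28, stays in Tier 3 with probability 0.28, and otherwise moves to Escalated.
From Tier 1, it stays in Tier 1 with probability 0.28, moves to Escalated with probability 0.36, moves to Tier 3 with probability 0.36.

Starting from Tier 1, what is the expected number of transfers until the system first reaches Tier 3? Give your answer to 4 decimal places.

2.7778

Let t(s) be the expected number of transfers to first reach Tier 3 from state s, with t(Tier 3) = 0. Conditioning on the first transfer:
t(Escalated) = 1 + 0.4·t(Escalated) + 0.24·t(Tier 1)
t(Tier 1) = 1 + 0.36·t(Escalated) + 0.28·t(Tier 1)
Solving: t(Escalated) = 2.7778, t(Tier 1) = 2.7778.
Expected transfers from Tier 1 to Tier 3: 2.7778.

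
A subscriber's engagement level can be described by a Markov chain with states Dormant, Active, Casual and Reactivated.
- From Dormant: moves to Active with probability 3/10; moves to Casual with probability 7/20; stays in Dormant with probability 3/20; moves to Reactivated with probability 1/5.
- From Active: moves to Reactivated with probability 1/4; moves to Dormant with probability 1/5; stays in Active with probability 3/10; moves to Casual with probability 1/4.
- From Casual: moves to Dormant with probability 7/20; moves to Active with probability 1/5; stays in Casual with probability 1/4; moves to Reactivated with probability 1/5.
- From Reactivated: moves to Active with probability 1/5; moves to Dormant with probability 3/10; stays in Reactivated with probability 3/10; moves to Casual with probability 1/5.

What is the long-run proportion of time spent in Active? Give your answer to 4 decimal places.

Let the stationary distribution be π with π = πP and π_1 + π_2 + π_3 + π_4 = 1.
π_1 = 0.15·π_1 + 0.2·π_2 + 0.35·π_3 + 0.3·π_4
π_2 = 0.3·π_1 + 0.3·π_2 + 0.2·π_3 + 0.2·π_4
π_3 = 0.35·π_1 + 0.25·π_2 + 0.25·π_3 + 0.2·π_4
Solving with the normalization constraint gives π = (0.2506, 0.2501, 0.2633, 0.2361).
So the stationary probability of Active is 0.2501.

0.2501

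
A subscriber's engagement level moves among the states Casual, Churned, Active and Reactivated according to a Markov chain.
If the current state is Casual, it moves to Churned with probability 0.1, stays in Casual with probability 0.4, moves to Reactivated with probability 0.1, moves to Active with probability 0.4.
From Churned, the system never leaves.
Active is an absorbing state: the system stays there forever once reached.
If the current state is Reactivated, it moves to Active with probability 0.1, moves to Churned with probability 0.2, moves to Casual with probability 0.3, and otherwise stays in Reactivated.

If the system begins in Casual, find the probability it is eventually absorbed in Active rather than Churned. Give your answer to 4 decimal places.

Let h(s) be the probability of absorption at Active starting from transient state s. Then h(Active) = 1 and h(Churned) = 0. By first-step analysis:
h(Casual) = 0.4·h(Casual) + 0.1·0 + 0.4·1 + 0.1·h(Reactivated)
h(Reactivated) = 0.3·h(Casual) + 0.2·0 + 0.1·1 + 0.4·h(Reactivated)
Solving: h(Casual) = 0.7576, h(Reactivated) = 0.5455.
Starting from Casual, the probability is 0.7576.

0.7576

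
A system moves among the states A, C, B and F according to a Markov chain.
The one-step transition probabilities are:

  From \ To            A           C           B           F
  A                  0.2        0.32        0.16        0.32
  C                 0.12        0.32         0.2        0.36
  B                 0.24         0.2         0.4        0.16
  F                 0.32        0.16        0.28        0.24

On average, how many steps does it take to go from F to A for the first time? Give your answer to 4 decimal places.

3.9202

Let t(s) be the expected number of steps to first reach A from state s, with t(A) = 0. Conditioning on the first step:
t(C) = 1 + 0.32·t(C) + 0.2·t(B) + 0.36·t(F)
t(B) = 1 + 0.2·t(C) + 0.4·t(B) + 0.16·t(F)
t(F) = 1 + 0.16·t(C) + 0.28·t(B) + 0.24·t(F)
Solving: t(C) = 4.8158, t(B) = 4.3173, t(F) = 3.9202.
Expected steps from F to A: 3.9202.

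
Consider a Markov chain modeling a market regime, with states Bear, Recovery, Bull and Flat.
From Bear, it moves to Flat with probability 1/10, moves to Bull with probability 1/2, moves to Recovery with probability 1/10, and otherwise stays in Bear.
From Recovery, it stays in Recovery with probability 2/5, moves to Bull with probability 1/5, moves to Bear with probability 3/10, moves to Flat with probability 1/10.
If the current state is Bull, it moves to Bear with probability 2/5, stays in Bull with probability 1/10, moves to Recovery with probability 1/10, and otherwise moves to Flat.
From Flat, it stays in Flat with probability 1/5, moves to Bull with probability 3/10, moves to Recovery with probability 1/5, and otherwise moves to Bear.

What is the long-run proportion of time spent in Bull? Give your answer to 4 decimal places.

Let the stationary distribution be π with π = πP and π_1 + π_2 + π_3 + π_4 = 1.
π_1 = 0.3·π_1 + 0.3·π_2 + 0.4·π_3 + 0.3·π_4
π_2 = 0.1·π_1 + 0.4·π_2 + 0.1·π_3 + 0.2·π_4
π_3 = 0.5·π_1 + 0.2·π_2 + 0.1·π_3 + 0.3·π_4
Solving with the normalization constraint gives π = (0.3290, 0.1726, 0.2905, 0.2079).
So the stationary probability of Bull is 0.2905.

0.2905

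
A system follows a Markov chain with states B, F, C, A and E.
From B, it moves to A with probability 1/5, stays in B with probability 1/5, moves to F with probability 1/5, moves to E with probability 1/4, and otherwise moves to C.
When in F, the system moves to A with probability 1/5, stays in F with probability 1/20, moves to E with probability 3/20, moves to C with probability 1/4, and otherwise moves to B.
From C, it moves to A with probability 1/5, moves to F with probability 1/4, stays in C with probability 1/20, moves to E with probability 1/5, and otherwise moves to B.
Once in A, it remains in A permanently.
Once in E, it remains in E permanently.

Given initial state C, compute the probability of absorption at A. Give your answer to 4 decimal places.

Let h(s) be the probability of absorption at A starting from transient state s. Then h(A) = 1 and h(E) = 0. By first-step analysis:
h(B) = 0.2·h(B) + 0.2·h(F) + 0.15·h(C) + 0.2·1 + 0.25·0
h(F) = 0.35·h(B) + 0.05·h(F) + 0.25·h(C) + 0.2·1 + 0.15·0
h(C) = 0.3·h(B) + 0.25·h(F) + 0.05·h(C) + 0.2·1 + 0.2·0
Solving: h(B) = 0.4714, h(F) = 0.5144, h(C) = 0.4947.
Starting from C, the probability is 0.4947.

0.4947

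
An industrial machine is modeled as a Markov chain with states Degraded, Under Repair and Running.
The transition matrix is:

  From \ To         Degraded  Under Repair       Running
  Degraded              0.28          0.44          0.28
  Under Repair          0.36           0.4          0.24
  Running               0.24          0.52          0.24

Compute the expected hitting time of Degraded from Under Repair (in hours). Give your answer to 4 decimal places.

Let t(s) be the expected number of hours to first reach Degraded from state s, with t(Degraded) = 0. Conditioning on the first hour:
t(Under Repair) = 1 + 0.4·t(Under Repair) + 0.24·t(Running)
t(Running) = 1 + 0.52·t(Under Repair) + 0.24·t(Running)
Solving: t(Under Repair) = 3.0193, t(Running) = 3.3816.
Expected hours from Under Repair to Degraded: 3.0193.

3.0193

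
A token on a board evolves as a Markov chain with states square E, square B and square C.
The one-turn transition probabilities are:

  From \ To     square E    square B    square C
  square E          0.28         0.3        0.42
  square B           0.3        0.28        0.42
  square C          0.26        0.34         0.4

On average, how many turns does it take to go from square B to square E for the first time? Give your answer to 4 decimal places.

Let t(s) be the expected number of turns to first reach square E from state s, with t(square E) = 0. Conditioning on the first turn:
t(square B) = 1 + 0.28·t(square B) + 0.42·t(square C)
t(square C) = 1 + 0.34·t(square B) + 0.4·t(square C)
Solving: t(square B) = 3.5270, t(square C) = 3.6653.
Expected turns from square B to square E: 3.5270.

3.5270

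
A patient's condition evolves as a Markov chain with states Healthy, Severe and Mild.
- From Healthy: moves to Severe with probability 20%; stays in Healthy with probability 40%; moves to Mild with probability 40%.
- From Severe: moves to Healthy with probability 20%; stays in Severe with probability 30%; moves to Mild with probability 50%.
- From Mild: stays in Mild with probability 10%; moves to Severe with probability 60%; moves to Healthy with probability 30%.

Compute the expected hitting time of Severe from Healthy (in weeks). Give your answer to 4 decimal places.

3.0952

Let t(s) be the expected number of weeks to first reach Severe from state s, with t(Severe) = 0. Conditioning on the first week:
t(Healthy) = 1 + 0.4·t(Healthy) + 0.4·t(Mild)
t(Mild) = 1 + 0.3·t(Healthy) + 0.1·t(Mild)
Solving: t(Healthy) = 3.0952, t(Mild) = 2.1429.
Expected weeks from Healthy to Severe: 3.0952.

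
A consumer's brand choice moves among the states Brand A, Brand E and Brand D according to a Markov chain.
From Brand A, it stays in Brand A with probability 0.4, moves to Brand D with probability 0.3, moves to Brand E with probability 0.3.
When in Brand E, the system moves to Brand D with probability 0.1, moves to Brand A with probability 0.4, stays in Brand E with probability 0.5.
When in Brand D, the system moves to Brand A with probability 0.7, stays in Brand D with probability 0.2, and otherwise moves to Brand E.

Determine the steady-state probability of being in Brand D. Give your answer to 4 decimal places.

0.2143

Let the stationary distribution be π with π = πP and π_1 + π_2 + π_3 = 1.
π_1 = 0.4·π_1 + 0.4·π_2 + 0.7·π_3
π_2 = 0.3·π_1 + 0.5·π_2 + 0.1·π_3
Solving with the normalization constraint gives π = (0.4643, 0.3214, 0.2143).
So the stationary probability of Brand D is 0.2143.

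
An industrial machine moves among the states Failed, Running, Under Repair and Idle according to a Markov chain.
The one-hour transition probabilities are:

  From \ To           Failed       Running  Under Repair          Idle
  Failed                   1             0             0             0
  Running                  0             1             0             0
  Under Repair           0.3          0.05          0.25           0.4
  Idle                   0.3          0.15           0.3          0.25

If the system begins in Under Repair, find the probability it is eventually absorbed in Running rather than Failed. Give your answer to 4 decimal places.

0.2203

Let h(s) be the probability of absorption at Running starting from transient state s. Then h(Running) = 1 and h(Failed) = 0. By first-step analysis:
h(Under Repair) = 0.3·0 + 0.05·1 + 0.25·h(Under Repair) + 0.4·h(Idle)
h(Idle) = 0.3·0 + 0.15·1 + 0.3·h(Under Repair) + 0.25·h(Idle)
Solving: h(Under Repair) = 0.2203, h(Idle) = 0.2881.
Starting from Under Repair, the probability is 0.2203.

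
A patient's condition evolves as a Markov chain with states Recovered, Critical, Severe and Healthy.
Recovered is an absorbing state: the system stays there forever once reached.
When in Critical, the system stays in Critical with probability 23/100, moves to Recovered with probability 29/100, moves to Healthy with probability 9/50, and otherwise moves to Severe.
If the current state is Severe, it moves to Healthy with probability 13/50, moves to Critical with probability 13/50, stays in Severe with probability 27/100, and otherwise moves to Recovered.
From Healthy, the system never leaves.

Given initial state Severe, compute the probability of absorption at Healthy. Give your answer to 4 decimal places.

0.5102

Let h(s) be the probability of absorption at Healthy starting from transient state s. Then h(Healthy) = 1 and h(Recovered) = 0. By first-step analysis:
h(Critical) = 0.29·0 + 0.23·h(Critical) + 0.3·h(Severe) + 0.18·1
h(Severe) = 0.21·0 + 0.26·h(Critical) + 0.27·h(Severe) + 0.26·1
Solving: h(Critical) = 0.4326, h(Severe) = 0.5102.
Starting from Severe, the probability is 0.5102.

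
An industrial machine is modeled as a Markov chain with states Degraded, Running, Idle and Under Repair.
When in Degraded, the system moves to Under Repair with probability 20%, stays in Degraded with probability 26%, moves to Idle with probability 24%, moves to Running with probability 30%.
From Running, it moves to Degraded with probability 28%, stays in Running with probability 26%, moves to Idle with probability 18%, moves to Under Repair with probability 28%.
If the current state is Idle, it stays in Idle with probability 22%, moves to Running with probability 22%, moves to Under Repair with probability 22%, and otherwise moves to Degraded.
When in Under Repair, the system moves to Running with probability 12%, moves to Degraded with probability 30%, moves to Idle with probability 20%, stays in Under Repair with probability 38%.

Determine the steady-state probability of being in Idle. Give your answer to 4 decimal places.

Let the stationary distribution be π with π = πP and π_1 + π_2 + π_3 + π_4 = 1.
π_1 = 0.26·π_1 + 0.28·π_2 + 0.34·π_3 + 0.3·π_4
π_2 = 0.3·π_1 + 0.26·π_2 + 0.22·π_3 + 0.12·π_4
π_3 = 0.24·π_1 + 0.18·π_2 + 0.22·π_3 + 0.2·π_4
Solving with the normalization constraint gives π = (0.2923, 0.2253, 0.2114, 0.2710).
So the stationary probability of Idle is 0.2114.

0.2114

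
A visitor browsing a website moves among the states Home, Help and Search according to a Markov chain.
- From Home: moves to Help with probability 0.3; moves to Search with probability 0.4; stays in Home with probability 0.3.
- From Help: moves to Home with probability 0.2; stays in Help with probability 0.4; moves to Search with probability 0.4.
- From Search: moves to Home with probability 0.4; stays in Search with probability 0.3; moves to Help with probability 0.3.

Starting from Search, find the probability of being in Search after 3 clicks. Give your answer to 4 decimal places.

Propagate the distribution vector 3 clicks from Search.
After 0 clicks: (0.0000, 0.0000, 1.0000)
After 1 click: (0.4000, 0.3000, 0.3000)
After 2 clicks: (0.3000, 0.3300, 0.3700)
After 3 clicks: (0.3040, 0.3330, 0.3630)
P(in Search after 3 clicks) = 0.3630

0.3630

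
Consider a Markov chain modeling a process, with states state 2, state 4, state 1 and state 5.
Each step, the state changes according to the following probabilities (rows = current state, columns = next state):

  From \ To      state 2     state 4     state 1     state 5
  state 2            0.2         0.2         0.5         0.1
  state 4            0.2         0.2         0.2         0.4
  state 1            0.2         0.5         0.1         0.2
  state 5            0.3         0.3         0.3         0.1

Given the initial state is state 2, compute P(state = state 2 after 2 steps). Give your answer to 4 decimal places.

0.2100

Propagate the distribution vector 2 steps from state 2.
After 0 steps: (1.0000, 0.0000, 0.0000, 0.0000)
After 1 step: (0.2000, 0.2000, 0.5000, 0.1000)
After 2 steps: (0.2100, 0.3600, 0.2200, 0.2100)
P(in state 2 after 2 steps) = 0.2100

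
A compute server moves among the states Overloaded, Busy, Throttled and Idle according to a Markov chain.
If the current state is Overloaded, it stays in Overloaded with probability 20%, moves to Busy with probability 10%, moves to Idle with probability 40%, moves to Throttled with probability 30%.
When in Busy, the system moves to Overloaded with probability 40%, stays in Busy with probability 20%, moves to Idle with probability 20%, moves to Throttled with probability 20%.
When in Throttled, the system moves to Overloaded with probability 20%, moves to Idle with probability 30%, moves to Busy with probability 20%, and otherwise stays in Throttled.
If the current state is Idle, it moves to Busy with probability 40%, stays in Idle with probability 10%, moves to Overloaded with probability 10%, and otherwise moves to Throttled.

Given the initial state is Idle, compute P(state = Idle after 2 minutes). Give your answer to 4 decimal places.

0.2500

Propagate the distribution vector 2 minutes from Idle.
After 0 minutes: (0.0000, 0.0000, 0.0000, 1.0000)
After 1 minute: (0.1000, 0.4000, 0.4000, 0.1000)
After 2 minutes: (0.2700, 0.2100, 0.2700, 0.2500)
P(in Idle after 2 minutes) = 0.2500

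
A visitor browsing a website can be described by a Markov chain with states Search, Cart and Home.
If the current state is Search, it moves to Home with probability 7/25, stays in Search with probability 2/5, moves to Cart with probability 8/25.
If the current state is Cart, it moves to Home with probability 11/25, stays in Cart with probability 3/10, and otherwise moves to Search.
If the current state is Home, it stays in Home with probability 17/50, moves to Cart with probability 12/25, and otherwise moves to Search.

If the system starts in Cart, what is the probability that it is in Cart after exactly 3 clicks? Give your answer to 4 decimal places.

Propagate the distribution vector 3 clicks from Cart.
After 0 clicks: (0.0000, 1.0000, 0.0000)
After 1 click: (0.2600, 0.3000, 0.4400)
After 2 clicks: (0.2612, 0.3844, 0.3544)
After 3 clicks: (0.2682, 0.3690, 0.3628)
P(in Cart after 3 clicks) = 0.3690

0.3690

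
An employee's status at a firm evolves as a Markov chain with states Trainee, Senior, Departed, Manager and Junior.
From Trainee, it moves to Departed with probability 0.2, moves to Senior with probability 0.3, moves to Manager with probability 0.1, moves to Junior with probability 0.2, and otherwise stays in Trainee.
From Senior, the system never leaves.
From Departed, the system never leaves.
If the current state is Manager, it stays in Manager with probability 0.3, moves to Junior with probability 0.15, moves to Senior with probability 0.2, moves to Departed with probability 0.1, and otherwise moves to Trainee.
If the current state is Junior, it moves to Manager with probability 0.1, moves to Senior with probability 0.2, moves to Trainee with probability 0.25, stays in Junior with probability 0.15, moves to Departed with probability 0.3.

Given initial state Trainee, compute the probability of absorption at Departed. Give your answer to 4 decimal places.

0.4336

Let h(s) be the probability of absorption at Departed starting from transient state s. Then h(Departed) = 1 and h(Senior) = 0. By first-step analysis:
h(Trainee) = 0.2·h(Trainee) + 0.3·0 + 0.2·1 + 0.1·h(Manager) + 0.2·h(Junior)
h(Manager) = 0.25·h(Trainee) + 0.2·0 + 0.1·1 + 0.3·h(Manager) + 0.15·h(Junior)
h(Junior) = 0.25·h(Trainee) + 0.2·0 + 0.3·1 + 0.1·h(Manager) + 0.15·h(Junior)
Solving: h(Trainee) = 0.4336, h(Manager) = 0.4110, h(Junior) = 0.5288.
Starting from Trainee, the probability is 0.4336.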